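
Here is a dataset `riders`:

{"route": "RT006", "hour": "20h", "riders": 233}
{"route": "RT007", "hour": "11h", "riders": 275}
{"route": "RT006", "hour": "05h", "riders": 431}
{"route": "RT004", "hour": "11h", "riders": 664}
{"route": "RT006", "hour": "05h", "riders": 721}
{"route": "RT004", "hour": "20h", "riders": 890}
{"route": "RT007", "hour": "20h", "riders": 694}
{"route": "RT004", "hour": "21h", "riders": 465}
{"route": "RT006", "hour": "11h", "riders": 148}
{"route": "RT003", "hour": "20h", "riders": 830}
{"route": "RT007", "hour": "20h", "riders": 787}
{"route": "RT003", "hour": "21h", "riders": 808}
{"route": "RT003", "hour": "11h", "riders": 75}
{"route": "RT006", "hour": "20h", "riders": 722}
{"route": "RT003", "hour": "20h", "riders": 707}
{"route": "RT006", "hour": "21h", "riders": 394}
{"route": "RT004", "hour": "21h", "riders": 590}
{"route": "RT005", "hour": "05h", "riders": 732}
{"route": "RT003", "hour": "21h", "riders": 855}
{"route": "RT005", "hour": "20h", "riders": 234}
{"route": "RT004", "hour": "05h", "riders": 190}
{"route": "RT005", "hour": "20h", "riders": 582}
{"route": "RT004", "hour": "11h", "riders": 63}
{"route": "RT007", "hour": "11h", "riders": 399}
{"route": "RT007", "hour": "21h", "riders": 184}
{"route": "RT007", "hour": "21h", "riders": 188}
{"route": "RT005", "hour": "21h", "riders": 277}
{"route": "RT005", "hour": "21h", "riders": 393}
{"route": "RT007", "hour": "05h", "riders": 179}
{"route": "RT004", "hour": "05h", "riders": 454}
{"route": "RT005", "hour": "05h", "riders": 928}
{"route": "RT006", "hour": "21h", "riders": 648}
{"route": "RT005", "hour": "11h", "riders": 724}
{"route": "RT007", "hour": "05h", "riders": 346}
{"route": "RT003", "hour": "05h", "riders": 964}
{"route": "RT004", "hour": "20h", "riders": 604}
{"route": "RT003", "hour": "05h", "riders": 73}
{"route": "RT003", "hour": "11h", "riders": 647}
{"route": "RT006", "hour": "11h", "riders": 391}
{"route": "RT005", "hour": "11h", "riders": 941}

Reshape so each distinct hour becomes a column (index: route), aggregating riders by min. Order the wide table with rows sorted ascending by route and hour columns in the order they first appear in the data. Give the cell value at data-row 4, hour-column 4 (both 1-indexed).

With rows sorted ascending by route, row 4 is route=RT006. hour columns in first-appearance order: 20h, 11h, 05h, 21h; column 4 is 21h.
Long rows with route=RT006, hour=21h: min(394, 648) = 394.

394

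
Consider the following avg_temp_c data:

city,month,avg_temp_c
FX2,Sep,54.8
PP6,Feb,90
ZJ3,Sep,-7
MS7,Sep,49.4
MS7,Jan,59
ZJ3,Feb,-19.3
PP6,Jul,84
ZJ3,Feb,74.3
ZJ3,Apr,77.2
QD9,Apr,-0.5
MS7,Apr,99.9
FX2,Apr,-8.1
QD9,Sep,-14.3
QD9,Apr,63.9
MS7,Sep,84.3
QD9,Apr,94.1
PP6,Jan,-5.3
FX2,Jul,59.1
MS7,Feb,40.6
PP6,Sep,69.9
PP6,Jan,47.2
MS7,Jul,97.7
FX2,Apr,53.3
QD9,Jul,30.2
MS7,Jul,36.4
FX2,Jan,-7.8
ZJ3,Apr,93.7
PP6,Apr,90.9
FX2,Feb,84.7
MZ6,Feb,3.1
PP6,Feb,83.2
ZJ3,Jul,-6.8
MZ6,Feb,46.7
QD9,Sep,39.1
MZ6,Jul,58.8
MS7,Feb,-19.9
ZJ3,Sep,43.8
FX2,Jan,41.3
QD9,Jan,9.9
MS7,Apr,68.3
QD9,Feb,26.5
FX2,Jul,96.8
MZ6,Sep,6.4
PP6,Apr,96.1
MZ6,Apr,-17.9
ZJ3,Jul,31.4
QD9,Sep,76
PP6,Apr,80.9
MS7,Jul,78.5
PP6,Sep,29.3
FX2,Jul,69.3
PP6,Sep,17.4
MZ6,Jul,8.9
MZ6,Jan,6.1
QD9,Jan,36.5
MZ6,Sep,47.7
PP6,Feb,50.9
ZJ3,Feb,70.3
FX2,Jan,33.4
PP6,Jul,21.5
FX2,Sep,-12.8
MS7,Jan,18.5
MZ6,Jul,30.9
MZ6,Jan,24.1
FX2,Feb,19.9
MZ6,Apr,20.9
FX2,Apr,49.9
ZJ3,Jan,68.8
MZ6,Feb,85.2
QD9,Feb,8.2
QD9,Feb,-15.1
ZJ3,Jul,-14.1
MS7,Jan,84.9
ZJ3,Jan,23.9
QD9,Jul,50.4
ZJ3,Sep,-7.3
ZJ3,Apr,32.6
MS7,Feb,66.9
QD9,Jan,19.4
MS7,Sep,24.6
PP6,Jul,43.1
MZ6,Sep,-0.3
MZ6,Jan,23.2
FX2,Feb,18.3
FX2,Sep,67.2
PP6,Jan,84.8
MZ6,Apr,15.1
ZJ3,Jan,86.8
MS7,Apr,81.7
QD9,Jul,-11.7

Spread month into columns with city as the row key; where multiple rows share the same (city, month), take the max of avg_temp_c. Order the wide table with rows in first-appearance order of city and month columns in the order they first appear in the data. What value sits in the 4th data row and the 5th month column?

99.9

With rows in first-appearance order of city, row 4 is city=MS7. month columns in first-appearance order: Sep, Feb, Jan, Jul, Apr; column 5 is Apr.
Long rows with city=MS7, month=Apr: max(99.9, 68.3, 81.7) = 99.9.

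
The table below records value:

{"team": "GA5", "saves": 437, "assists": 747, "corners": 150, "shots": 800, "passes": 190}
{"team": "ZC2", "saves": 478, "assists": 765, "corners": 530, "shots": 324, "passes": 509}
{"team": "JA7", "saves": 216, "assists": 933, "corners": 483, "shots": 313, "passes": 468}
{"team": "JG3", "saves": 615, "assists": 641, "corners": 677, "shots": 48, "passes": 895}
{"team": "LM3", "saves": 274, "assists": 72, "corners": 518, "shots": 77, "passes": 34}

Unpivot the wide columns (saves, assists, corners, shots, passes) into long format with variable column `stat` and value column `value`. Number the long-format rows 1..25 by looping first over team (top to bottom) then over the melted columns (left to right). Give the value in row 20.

895

25 rows total (5 × 5). Row 20: index ⌊(20-1)/5⌋ = 3 into team → JG3; (20-1) mod 5 = 4 into the melted columns → passes.
So row 20 is (JG3, passes, 895); value = 895.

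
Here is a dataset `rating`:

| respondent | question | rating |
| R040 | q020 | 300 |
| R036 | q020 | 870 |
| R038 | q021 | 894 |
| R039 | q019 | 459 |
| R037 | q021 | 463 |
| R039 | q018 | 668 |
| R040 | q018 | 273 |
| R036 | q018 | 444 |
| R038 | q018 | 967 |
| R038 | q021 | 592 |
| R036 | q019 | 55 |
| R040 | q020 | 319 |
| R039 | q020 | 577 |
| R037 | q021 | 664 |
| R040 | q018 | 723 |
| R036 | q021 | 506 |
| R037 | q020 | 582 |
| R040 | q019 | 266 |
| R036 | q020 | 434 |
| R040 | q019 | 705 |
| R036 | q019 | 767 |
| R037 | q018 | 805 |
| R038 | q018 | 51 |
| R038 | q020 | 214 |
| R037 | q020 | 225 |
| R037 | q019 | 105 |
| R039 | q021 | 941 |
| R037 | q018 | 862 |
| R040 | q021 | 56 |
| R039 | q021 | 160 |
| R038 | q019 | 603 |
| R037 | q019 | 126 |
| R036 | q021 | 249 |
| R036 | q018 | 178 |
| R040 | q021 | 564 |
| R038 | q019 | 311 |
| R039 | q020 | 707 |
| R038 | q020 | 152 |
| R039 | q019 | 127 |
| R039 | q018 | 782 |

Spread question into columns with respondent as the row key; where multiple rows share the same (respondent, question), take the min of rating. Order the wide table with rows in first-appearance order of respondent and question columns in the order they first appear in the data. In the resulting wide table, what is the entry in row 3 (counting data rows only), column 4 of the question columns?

With rows in first-appearance order of respondent, row 3 is respondent=R038. question columns in first-appearance order: q020, q021, q019, q018; column 4 is q018.
Long rows with respondent=R038, question=q018: min(967, 51) = 51.

51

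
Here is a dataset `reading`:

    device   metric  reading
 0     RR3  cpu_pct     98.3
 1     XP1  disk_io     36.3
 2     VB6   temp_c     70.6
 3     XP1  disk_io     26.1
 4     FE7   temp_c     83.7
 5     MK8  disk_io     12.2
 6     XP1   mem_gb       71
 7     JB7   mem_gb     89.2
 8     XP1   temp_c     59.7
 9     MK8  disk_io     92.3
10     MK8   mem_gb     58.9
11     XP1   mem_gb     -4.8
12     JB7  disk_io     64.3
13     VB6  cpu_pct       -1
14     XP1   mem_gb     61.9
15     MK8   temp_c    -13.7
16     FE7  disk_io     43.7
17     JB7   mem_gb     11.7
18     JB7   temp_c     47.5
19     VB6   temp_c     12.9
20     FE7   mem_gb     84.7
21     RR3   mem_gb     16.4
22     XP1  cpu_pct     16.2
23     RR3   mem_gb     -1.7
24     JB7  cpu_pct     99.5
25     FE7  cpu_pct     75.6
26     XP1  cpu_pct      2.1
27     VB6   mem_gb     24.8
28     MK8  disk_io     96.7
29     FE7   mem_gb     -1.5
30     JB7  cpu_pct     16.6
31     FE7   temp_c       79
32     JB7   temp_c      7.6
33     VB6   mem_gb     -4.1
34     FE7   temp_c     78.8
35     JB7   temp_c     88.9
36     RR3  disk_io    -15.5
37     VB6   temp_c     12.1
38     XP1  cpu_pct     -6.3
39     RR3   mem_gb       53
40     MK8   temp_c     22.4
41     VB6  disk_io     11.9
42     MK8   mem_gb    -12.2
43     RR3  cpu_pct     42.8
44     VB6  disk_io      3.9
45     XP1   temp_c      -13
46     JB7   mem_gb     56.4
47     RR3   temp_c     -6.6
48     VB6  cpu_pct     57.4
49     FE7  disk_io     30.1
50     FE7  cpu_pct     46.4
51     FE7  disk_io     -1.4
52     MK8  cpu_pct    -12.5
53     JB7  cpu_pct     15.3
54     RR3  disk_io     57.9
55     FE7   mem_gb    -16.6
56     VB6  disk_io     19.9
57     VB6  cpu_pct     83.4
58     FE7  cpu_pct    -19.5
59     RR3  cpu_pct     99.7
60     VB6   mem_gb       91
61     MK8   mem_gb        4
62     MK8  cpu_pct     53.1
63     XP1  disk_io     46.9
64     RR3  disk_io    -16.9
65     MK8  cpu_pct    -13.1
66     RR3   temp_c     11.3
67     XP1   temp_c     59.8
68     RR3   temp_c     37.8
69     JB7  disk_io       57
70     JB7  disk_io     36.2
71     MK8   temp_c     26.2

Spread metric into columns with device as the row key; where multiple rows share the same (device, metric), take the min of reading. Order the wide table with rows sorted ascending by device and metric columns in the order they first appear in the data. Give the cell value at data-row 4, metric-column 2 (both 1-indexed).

-16.9

With rows sorted ascending by device, row 4 is device=RR3. metric columns in first-appearance order: cpu_pct, disk_io, temp_c, mem_gb; column 2 is disk_io.
Long rows with device=RR3, metric=disk_io: min(-15.5, 57.9, -16.9) = -16.9.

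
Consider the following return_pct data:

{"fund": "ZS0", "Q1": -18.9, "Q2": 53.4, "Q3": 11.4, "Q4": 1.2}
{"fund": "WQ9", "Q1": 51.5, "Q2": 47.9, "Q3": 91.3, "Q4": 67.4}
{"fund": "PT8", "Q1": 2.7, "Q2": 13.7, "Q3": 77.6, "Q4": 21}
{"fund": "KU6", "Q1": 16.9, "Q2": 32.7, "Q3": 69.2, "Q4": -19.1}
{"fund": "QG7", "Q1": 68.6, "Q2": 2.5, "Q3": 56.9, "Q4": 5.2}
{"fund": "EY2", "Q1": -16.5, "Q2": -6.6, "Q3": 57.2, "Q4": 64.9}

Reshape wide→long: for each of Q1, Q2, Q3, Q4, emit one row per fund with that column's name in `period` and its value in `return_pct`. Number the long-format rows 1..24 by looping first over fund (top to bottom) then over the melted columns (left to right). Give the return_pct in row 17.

68.6

24 rows total (6 × 4). Row 17: index ⌊(17-1)/4⌋ = 4 into fund → QG7; (17-1) mod 4 = 0 into the melted columns → Q1.
So row 17 is (QG7, Q1, 68.6); return_pct = 68.6.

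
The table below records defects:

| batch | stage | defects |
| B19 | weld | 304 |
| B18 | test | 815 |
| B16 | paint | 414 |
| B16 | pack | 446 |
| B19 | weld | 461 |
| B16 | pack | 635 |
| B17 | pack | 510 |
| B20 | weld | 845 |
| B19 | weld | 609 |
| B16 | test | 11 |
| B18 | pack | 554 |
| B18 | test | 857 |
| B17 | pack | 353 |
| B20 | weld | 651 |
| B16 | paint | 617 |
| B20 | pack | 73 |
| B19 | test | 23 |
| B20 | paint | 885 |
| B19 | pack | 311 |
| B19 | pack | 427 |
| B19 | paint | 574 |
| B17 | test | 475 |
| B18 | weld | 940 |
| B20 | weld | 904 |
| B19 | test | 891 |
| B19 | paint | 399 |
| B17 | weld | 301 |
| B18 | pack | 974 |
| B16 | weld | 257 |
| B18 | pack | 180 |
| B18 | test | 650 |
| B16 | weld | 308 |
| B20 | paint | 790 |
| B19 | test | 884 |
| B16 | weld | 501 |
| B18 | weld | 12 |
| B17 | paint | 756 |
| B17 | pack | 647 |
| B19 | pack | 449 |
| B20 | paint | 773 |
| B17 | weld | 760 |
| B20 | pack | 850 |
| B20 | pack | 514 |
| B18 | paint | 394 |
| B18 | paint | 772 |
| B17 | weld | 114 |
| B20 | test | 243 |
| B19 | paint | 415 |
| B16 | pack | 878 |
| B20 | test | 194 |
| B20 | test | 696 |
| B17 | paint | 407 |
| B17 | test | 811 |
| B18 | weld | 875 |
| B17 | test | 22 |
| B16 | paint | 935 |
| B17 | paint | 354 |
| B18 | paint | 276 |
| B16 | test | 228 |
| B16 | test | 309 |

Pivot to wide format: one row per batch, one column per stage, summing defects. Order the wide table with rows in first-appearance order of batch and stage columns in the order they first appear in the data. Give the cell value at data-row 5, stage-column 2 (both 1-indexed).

1133

With rows in first-appearance order of batch, row 5 is batch=B20. stage columns in first-appearance order: weld, test, paint, pack; column 2 is test.
Long rows with batch=B20, stage=test: 243 + 194 + 696 = 1133.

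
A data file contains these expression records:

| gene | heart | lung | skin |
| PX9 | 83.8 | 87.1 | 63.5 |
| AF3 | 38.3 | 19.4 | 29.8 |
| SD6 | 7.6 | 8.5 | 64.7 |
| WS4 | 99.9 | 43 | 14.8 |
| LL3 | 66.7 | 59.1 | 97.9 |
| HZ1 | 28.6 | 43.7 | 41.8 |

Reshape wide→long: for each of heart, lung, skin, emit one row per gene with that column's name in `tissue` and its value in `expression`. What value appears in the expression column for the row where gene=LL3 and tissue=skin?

97.9

Unpivoting turns each (gene, wide-column) pair into one long row.
The wide cell at row LL3, column skin holds 97.9, so the long row (LL3, skin) has expression=97.9.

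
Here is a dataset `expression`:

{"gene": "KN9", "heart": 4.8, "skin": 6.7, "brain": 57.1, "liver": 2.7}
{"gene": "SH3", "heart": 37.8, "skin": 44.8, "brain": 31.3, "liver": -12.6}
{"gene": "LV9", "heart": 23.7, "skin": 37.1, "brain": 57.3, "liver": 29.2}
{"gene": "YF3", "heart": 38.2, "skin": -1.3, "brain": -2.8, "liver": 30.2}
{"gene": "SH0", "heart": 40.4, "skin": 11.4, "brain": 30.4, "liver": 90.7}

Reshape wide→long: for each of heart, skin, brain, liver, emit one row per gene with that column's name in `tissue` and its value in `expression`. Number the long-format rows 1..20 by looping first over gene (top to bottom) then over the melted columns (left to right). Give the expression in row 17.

20 rows total (5 × 4). Row 17: index ⌊(17-1)/4⌋ = 4 into gene → SH0; (17-1) mod 4 = 0 into the melted columns → heart.
So row 17 is (SH0, heart, 40.4); expression = 40.4.

40.4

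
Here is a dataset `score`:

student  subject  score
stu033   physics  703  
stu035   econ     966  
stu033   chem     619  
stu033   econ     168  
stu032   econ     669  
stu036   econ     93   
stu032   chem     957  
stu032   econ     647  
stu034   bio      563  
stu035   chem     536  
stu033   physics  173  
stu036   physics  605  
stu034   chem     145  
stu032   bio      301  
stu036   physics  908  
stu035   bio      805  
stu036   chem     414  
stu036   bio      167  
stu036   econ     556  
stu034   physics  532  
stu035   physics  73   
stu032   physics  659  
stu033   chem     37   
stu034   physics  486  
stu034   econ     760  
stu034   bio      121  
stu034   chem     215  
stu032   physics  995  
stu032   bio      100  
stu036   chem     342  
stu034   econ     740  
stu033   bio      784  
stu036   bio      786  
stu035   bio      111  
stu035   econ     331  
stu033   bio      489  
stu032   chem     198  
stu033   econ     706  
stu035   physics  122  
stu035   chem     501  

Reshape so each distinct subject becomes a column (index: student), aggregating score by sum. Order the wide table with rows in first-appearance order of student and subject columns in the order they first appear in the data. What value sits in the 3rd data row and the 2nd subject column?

With rows in first-appearance order of student, row 3 is student=stu032. subject columns in first-appearance order: physics, econ, chem, bio; column 2 is econ.
Long rows with student=stu032, subject=econ: 669 + 647 = 1316.

1316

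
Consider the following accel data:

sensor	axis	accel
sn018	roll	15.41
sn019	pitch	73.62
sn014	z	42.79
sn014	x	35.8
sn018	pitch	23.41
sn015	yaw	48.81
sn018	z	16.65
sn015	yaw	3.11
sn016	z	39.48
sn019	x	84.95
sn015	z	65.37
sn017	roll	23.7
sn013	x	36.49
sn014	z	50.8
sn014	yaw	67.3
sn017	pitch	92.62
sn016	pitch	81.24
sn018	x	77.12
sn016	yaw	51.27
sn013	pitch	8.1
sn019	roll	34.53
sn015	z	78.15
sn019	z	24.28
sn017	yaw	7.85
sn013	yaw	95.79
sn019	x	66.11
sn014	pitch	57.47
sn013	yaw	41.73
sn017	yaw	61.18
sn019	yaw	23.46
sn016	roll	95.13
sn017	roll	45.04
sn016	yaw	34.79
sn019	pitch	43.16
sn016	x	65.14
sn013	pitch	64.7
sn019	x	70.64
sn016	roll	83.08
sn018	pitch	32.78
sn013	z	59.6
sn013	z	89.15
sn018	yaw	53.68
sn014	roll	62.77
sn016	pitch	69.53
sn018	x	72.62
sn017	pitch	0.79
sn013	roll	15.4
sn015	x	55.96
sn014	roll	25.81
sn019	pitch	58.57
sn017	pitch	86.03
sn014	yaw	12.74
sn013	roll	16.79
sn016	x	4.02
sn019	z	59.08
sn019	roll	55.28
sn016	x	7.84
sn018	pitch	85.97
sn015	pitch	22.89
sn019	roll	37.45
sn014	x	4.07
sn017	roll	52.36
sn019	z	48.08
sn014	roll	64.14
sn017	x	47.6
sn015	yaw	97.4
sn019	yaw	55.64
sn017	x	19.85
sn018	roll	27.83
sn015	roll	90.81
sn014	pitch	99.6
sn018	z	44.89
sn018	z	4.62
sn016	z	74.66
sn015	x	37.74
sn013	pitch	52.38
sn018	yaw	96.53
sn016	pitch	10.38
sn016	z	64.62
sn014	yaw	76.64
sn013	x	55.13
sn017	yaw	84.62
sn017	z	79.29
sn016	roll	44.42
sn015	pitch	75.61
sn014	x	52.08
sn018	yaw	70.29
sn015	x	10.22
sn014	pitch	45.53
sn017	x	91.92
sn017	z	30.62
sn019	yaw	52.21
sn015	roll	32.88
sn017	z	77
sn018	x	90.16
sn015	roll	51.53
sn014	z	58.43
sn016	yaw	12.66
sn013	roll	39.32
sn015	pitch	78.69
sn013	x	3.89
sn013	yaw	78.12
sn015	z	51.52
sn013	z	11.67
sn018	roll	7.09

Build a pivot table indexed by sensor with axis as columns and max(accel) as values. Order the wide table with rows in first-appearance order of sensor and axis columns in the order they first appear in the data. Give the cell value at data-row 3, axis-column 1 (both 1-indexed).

With rows in first-appearance order of sensor, row 3 is sensor=sn014. axis columns in first-appearance order: roll, pitch, z, x, yaw; column 1 is roll.
Long rows with sensor=sn014, axis=roll: max(62.77, 25.81, 64.14) = 64.14.

64.14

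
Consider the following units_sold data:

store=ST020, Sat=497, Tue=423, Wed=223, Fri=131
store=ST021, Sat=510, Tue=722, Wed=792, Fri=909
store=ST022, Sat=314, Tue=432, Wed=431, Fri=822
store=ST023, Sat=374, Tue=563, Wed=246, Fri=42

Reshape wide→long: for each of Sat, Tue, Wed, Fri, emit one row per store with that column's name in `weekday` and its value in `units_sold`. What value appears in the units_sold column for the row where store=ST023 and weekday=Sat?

374

Unpivoting turns each (store, wide-column) pair into one long row.
The wide cell at row ST023, column Sat holds 374, so the long row (ST023, Sat) has units_sold=374.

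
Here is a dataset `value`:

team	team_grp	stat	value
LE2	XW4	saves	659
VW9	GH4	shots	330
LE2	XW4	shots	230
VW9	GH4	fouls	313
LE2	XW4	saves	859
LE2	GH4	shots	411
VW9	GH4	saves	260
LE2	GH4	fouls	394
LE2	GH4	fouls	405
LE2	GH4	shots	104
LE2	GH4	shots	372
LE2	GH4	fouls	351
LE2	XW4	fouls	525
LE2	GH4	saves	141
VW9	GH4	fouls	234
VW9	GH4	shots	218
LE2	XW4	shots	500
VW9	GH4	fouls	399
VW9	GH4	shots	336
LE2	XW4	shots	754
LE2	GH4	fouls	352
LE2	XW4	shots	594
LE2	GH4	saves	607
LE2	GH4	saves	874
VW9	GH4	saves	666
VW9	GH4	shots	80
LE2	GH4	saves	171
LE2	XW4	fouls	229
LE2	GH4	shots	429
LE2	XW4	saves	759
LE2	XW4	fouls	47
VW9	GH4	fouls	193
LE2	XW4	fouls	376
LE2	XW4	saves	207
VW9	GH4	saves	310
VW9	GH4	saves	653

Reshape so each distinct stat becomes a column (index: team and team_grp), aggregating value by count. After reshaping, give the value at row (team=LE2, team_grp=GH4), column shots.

Rows with team=LE2, team_grp=GH4 and stat=shots: value values are 411, 104, 372, 429.
4 rows match — count = 4.

4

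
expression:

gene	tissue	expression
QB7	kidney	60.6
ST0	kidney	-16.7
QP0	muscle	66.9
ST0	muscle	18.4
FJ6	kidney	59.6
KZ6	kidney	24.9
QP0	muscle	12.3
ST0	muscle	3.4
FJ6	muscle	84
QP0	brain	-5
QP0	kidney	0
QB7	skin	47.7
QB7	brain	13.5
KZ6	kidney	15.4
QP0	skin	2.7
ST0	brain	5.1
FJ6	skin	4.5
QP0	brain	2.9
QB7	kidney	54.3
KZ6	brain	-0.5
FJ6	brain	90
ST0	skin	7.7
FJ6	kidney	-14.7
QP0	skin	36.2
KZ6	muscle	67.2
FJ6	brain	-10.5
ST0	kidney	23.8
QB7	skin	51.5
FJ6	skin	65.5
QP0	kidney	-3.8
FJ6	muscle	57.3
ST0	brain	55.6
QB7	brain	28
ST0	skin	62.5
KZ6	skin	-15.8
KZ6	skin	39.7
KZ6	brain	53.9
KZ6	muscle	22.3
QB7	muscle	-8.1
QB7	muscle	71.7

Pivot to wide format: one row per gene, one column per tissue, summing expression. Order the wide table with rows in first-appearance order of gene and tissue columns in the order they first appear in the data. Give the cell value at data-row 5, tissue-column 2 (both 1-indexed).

With rows in first-appearance order of gene, row 5 is gene=KZ6. tissue columns in first-appearance order: kidney, muscle, brain, skin; column 2 is muscle.
Long rows with gene=KZ6, tissue=muscle: 67.2 + 22.3 = 89.5.

89.5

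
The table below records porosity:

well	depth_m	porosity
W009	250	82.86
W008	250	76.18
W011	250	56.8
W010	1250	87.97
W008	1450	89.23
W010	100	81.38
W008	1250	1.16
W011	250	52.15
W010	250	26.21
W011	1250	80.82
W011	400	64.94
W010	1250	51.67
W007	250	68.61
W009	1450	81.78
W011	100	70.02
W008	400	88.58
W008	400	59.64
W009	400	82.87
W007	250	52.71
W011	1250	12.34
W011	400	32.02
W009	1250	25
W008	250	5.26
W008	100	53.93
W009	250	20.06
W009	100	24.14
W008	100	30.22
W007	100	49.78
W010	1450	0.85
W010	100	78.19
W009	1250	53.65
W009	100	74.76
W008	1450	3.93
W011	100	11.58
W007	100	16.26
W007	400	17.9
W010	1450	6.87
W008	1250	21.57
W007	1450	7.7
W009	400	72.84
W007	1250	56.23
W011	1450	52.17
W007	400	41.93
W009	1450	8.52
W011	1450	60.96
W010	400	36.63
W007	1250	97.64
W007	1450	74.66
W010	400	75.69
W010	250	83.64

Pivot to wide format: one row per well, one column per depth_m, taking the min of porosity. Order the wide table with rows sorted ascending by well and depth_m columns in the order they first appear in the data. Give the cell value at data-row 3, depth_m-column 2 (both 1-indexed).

25

With rows sorted ascending by well, row 3 is well=W009. depth_m columns in first-appearance order: 250, 1250, 1450, 100, 400; column 2 is 1250.
Long rows with well=W009, depth_m=1250: min(25, 53.65) = 25.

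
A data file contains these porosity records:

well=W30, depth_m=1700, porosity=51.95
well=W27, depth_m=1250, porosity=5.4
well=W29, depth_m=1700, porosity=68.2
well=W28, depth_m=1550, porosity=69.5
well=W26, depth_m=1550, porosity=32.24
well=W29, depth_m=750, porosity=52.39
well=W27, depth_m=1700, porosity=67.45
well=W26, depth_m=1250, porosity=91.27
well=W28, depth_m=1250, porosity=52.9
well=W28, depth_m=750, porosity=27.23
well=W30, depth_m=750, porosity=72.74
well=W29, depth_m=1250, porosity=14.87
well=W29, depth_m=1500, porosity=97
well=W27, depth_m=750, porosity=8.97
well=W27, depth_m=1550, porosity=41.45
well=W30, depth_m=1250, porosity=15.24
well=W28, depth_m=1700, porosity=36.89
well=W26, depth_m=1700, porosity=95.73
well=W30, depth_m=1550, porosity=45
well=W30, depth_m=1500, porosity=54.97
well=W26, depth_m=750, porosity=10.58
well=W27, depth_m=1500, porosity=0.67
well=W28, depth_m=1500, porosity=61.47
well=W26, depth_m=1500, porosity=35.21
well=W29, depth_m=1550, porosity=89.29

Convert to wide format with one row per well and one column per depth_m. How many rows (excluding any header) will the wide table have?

5 distinct well values → 5 rows.

5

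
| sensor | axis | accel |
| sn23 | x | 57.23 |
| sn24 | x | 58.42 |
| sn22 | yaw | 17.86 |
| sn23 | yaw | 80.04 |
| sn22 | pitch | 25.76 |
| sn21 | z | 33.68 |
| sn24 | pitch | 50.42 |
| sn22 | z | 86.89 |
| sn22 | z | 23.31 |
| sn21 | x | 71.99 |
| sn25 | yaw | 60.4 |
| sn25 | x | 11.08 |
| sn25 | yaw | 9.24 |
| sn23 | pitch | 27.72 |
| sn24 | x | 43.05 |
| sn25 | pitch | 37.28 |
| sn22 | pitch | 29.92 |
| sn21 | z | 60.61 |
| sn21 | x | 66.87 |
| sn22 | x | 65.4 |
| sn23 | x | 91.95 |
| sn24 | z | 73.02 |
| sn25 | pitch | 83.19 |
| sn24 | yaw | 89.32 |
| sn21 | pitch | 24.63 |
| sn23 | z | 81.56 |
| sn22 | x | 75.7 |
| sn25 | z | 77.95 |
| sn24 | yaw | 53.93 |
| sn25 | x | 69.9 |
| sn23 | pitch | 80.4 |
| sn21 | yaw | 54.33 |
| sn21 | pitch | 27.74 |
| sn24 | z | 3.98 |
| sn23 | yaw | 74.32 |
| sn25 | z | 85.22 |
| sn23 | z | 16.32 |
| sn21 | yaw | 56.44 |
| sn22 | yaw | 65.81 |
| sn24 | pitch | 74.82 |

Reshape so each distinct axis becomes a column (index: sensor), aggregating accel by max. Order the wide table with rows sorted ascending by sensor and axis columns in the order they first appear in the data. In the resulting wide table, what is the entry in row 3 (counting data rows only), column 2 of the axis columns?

With rows sorted ascending by sensor, row 3 is sensor=sn23. axis columns in first-appearance order: x, yaw, pitch, z; column 2 is yaw.
Long rows with sensor=sn23, axis=yaw: max(80.04, 74.32) = 80.04.

80.04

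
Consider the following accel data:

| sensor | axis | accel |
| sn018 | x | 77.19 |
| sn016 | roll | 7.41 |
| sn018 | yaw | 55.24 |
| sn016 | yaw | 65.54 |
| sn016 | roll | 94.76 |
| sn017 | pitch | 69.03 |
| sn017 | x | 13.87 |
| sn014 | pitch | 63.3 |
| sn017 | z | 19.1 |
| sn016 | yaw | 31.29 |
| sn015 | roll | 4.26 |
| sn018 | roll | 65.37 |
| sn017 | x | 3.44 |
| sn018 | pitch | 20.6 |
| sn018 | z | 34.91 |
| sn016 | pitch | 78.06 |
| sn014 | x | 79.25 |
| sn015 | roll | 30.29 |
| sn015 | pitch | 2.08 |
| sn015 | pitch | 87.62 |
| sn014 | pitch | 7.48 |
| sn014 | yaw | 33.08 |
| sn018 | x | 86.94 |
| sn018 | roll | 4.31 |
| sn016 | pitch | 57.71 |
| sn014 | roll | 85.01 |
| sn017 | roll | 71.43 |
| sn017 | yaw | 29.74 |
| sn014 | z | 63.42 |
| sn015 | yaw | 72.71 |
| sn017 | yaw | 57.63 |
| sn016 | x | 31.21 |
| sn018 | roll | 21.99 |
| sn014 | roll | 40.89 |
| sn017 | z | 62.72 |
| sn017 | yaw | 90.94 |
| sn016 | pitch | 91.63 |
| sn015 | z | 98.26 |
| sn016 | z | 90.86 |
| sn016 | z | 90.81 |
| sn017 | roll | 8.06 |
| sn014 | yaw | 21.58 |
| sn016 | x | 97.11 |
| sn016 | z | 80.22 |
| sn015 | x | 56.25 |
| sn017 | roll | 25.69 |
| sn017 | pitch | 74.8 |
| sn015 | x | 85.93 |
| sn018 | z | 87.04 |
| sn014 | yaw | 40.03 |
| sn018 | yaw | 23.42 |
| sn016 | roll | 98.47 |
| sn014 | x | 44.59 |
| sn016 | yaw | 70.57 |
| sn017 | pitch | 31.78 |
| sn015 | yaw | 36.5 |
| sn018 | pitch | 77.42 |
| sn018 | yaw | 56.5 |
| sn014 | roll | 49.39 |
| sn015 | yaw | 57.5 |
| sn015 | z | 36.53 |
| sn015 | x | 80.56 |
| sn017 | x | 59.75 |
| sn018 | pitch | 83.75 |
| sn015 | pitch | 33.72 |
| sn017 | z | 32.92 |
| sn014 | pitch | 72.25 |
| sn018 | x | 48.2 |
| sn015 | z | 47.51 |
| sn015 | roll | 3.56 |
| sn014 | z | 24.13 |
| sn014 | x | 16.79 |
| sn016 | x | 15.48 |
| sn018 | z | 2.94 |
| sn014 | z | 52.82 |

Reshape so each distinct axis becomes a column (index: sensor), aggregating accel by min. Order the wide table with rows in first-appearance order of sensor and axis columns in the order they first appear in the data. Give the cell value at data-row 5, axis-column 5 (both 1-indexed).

36.53

With rows in first-appearance order of sensor, row 5 is sensor=sn015. axis columns in first-appearance order: x, roll, yaw, pitch, z; column 5 is z.
Long rows with sensor=sn015, axis=z: min(98.26, 36.53, 47.51) = 36.53.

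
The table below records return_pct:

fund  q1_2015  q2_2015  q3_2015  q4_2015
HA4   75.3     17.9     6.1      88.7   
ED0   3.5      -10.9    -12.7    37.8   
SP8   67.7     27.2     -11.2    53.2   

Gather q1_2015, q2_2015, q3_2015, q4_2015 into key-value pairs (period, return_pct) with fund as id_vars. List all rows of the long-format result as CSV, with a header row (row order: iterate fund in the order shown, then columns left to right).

Each (fund, column) pair becomes one row: 3 × 4 = 12 rows.
For example, (HA4, q1_2015) → return_pct=75.3.

fund,period,return_pct
HA4,q1_2015,75.3
HA4,q2_2015,17.9
HA4,q3_2015,6.1
HA4,q4_2015,88.7
ED0,q1_2015,3.5
ED0,q2_2015,-10.9
ED0,q3_2015,-12.7
ED0,q4_2015,37.8
SP8,q1_2015,67.7
SP8,q2_2015,27.2
SP8,q3_2015,-11.2
SP8,q4_2015,53.2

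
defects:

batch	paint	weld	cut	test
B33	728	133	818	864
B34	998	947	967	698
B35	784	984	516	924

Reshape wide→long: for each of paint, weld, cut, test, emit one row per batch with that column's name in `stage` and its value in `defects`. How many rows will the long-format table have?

3 batch values × 4 melted columns = 12 rows.

12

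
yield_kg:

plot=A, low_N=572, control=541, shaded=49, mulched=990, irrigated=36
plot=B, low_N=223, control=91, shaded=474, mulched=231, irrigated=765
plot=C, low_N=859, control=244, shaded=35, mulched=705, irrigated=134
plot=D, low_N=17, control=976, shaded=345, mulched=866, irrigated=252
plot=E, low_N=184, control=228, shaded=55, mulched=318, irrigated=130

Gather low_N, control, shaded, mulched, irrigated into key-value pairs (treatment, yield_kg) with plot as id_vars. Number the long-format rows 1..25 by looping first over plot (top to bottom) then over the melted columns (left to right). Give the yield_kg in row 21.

25 rows total (5 × 5). Row 21: index ⌊(21-1)/5⌋ = 4 into plot → E; (21-1) mod 5 = 0 into the melted columns → low_N.
So row 21 is (E, low_N, 184); yield_kg = 184.

184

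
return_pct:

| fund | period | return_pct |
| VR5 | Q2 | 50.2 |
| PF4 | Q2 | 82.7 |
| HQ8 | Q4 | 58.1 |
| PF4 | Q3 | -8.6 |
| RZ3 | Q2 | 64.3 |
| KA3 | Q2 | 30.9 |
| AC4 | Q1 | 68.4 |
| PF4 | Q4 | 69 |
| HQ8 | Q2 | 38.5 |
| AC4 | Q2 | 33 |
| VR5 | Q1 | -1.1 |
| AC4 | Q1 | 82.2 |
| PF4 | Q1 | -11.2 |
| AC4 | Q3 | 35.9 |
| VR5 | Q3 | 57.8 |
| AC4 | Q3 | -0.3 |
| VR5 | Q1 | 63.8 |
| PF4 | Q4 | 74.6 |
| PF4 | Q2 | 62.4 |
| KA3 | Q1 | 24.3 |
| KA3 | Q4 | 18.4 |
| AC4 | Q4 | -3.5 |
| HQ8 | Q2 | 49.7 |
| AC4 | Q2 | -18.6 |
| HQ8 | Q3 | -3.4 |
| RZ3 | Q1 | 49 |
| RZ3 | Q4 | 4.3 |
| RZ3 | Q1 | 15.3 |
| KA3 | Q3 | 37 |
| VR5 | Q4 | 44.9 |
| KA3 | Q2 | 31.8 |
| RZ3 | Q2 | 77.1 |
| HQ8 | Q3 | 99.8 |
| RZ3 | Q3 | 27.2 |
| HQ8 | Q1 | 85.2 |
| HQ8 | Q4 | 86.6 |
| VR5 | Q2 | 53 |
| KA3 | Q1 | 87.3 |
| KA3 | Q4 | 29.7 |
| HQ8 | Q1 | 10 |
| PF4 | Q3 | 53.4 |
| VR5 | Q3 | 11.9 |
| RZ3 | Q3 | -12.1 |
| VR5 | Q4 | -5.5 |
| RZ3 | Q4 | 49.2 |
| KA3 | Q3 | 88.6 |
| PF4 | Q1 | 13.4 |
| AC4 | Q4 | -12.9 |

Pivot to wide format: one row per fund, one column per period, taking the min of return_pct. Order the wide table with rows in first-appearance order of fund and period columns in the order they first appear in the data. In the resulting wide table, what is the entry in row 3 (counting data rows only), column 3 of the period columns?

With rows in first-appearance order of fund, row 3 is fund=HQ8. period columns in first-appearance order: Q2, Q4, Q3, Q1; column 3 is Q3.
Long rows with fund=HQ8, period=Q3: min(-3.4, 99.8) = -3.4.

-3.4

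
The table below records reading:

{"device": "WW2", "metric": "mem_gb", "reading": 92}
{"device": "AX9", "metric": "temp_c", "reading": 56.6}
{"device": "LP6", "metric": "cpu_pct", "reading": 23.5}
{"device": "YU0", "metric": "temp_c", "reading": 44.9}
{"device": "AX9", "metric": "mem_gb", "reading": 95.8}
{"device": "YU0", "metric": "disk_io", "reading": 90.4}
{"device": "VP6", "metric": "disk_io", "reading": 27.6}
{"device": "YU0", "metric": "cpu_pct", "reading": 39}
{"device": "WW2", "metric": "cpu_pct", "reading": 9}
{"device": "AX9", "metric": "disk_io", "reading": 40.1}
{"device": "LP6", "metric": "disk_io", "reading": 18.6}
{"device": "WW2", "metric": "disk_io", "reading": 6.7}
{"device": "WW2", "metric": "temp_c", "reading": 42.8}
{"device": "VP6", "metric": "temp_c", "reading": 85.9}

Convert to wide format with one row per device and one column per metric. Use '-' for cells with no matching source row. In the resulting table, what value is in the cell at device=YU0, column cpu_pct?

39

The long row with device=YU0, metric=cpu_pct has reading=39.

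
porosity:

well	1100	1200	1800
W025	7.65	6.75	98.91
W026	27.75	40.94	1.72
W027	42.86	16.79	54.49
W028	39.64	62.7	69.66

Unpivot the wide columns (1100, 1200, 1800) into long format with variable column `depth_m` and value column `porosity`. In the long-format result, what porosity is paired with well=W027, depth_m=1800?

54.49

Unpivoting turns each (well, wide-column) pair into one long row.
The wide cell at row W027, column 1800 holds 54.49, so the long row (W027, 1800) has porosity=54.49.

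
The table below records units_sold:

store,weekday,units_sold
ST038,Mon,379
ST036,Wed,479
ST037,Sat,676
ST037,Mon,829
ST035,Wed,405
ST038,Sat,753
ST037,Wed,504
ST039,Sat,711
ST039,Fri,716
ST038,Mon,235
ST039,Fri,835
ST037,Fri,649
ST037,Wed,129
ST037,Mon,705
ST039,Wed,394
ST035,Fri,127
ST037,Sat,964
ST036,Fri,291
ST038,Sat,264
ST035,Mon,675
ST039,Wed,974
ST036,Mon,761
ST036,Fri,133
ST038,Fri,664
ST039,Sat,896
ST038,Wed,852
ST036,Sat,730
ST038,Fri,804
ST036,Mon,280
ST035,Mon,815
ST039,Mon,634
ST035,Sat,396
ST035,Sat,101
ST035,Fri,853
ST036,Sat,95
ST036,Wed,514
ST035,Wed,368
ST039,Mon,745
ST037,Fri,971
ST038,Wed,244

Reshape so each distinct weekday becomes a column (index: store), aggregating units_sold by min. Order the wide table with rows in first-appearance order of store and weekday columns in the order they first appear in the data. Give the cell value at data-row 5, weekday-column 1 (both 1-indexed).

With rows in first-appearance order of store, row 5 is store=ST039. weekday columns in first-appearance order: Mon, Wed, Sat, Fri; column 1 is Mon.
Long rows with store=ST039, weekday=Mon: min(634, 745) = 634.

634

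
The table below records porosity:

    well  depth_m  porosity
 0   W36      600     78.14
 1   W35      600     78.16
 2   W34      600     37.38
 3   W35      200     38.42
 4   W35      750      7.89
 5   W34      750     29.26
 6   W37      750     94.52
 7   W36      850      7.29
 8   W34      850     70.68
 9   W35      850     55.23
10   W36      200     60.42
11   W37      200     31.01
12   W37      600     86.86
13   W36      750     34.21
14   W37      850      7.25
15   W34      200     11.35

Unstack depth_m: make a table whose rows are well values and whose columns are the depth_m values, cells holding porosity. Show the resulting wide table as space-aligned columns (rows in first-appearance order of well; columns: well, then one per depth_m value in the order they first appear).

Columns: well plus the 4 distinct depth_m values (600, 200, 750, 850).
For example, row W36 column 600 takes porosity=78.14 from the long row (W36, 600).

well  600    200    750    850  
W36   78.14  60.42  34.21  7.29 
W35   78.16  38.42  7.89   55.23
W34   37.38  11.35  29.26  70.68
W37   86.86  31.01  94.52  7.25 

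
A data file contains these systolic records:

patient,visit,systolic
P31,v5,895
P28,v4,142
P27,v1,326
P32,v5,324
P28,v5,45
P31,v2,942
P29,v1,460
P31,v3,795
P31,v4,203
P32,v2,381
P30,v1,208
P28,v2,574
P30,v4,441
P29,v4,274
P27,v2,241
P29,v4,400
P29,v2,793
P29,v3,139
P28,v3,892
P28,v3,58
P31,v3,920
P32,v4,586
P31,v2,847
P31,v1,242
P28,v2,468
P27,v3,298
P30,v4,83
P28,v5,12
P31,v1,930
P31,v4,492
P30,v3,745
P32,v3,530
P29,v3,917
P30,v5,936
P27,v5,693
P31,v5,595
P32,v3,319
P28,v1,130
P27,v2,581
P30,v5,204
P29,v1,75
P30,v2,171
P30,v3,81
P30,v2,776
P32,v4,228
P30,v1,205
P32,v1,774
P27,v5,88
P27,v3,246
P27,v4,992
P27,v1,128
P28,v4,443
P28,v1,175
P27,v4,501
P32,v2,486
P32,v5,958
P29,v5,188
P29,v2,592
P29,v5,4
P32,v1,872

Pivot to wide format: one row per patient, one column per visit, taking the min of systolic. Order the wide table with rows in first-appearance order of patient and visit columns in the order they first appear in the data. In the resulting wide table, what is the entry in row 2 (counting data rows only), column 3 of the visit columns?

With rows in first-appearance order of patient, row 2 is patient=P28. visit columns in first-appearance order: v5, v4, v1, v2, v3; column 3 is v1.
Long rows with patient=P28, visit=v1: min(130, 175) = 130.

130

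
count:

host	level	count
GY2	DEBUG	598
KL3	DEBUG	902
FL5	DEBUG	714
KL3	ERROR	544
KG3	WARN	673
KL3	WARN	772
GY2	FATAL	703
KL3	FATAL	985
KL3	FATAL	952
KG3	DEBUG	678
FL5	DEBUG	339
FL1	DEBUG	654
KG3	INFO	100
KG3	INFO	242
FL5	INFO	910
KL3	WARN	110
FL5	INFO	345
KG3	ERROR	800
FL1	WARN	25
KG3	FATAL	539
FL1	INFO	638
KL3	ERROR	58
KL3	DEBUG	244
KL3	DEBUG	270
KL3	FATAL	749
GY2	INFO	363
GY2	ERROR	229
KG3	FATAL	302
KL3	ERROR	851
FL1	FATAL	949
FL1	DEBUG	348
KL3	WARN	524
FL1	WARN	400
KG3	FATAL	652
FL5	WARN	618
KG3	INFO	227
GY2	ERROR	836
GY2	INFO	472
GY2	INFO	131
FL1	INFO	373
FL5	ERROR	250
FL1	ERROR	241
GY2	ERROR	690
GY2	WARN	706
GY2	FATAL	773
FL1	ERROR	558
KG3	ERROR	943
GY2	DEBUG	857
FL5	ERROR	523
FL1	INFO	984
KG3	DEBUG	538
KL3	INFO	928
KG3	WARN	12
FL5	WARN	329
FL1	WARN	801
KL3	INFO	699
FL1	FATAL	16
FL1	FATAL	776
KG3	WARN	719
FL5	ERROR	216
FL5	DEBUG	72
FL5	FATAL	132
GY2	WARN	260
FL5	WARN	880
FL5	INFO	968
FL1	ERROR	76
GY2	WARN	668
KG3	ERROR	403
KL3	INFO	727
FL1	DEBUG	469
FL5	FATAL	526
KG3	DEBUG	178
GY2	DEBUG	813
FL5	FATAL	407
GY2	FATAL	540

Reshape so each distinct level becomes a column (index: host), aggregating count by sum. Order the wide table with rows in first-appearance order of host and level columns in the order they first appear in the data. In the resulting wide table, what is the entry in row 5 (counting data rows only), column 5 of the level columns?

With rows in first-appearance order of host, row 5 is host=FL1. level columns in first-appearance order: DEBUG, ERROR, WARN, FATAL, INFO; column 5 is INFO.
Long rows with host=FL1, level=INFO: 638 + 373 + 984 = 1995.

1995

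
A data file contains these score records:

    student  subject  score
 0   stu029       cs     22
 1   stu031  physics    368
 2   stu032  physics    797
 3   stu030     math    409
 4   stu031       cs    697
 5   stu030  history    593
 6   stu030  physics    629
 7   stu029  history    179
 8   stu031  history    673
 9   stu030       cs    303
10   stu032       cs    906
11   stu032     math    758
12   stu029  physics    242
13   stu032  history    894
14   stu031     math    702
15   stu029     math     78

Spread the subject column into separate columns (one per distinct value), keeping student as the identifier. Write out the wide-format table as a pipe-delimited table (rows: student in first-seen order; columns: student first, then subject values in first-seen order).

| student | cs | physics | math | history |
| stu029 | 22 | 242 | 78 | 179 |
| stu031 | 697 | 368 | 702 | 673 |
| stu032 | 906 | 797 | 758 | 894 |
| stu030 | 303 | 629 | 409 | 593 |

Columns: student plus the 4 distinct subject values (cs, physics, math, history).
For example, row stu029 column cs takes score=22 from the long row (stu029, cs).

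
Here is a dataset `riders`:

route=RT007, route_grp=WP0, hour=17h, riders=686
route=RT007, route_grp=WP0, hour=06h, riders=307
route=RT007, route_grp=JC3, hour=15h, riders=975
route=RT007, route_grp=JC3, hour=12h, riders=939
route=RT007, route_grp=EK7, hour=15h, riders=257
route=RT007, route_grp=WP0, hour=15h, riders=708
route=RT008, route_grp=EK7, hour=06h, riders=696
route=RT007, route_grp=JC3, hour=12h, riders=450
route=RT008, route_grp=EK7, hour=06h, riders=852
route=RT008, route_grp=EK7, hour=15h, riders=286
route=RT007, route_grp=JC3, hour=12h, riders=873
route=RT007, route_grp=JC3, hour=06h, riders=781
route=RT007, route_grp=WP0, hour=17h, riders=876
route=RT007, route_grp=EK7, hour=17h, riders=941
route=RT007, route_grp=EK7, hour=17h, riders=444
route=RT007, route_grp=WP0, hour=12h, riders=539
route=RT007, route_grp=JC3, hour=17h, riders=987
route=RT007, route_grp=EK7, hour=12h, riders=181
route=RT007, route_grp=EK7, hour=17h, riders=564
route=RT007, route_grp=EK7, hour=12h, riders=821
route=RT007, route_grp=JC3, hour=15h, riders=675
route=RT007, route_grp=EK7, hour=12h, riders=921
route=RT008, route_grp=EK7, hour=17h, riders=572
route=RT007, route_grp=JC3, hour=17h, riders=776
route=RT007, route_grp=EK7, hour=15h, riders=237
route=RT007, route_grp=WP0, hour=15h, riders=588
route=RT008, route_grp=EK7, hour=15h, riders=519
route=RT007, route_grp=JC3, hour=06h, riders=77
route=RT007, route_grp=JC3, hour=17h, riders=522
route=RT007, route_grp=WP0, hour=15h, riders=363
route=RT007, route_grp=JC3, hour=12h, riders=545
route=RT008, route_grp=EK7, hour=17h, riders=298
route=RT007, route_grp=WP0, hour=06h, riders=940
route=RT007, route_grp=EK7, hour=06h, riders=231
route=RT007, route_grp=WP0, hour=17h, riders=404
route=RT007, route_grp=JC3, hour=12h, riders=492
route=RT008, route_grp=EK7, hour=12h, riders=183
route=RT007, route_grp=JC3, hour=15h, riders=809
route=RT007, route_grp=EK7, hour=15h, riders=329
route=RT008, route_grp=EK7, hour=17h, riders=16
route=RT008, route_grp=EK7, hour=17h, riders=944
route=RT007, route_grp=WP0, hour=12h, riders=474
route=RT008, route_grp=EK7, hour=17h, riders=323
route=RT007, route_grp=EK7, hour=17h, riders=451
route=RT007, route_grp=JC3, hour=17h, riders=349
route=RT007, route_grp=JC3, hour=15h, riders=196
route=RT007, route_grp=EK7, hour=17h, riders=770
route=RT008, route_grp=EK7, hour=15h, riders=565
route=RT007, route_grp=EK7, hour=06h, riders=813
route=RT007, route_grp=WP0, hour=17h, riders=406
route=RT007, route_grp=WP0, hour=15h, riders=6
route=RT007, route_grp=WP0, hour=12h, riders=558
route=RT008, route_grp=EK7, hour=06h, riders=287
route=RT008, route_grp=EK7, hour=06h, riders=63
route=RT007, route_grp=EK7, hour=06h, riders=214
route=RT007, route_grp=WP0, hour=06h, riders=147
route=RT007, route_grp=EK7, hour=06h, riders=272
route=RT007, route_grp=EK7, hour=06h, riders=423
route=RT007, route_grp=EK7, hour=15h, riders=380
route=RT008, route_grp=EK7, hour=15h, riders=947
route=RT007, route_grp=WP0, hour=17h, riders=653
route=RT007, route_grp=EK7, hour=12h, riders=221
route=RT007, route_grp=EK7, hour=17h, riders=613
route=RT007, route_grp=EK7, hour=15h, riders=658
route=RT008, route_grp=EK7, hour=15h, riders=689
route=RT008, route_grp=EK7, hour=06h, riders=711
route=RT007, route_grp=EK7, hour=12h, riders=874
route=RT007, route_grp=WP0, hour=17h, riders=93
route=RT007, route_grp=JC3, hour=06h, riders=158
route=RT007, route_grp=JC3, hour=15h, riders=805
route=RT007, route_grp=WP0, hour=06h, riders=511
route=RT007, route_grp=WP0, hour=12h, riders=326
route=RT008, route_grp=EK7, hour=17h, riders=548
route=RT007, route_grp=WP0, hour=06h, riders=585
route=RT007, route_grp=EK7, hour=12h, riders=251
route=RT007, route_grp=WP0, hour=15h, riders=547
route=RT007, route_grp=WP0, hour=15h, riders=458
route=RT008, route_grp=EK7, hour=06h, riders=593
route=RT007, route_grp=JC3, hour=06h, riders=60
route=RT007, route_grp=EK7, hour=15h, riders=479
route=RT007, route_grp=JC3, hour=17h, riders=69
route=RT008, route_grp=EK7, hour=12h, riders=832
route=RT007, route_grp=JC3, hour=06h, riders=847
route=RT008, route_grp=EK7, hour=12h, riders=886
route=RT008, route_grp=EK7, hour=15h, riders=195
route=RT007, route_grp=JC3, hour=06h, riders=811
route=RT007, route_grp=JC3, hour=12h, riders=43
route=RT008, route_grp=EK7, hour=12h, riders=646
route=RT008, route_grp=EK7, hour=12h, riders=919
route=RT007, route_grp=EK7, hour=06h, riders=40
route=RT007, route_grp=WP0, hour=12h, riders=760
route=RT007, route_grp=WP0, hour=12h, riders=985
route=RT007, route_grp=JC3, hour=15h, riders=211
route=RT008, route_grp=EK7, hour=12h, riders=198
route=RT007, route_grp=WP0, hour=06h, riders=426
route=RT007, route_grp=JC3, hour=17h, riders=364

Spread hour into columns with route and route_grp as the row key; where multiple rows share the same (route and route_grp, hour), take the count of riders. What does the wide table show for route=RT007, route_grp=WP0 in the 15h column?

Rows with route=RT007, route_grp=WP0 and hour=15h: riders values are 708, 588, 363, 6, 547, 458.
6 rows match — count = 6.

6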